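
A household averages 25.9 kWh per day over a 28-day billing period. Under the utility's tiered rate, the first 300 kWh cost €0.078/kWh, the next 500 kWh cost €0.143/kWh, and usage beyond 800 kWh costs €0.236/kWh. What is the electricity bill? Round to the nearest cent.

€84.20

Usage = 25.9 kWh/day × 28 days = 725.2 kWh
First 300 kWh × €0.078 = €23.40
Next 425.2 kWh × €0.143 = €60.80
Remaining tier: 0 kWh (not reached)
Total = €84.20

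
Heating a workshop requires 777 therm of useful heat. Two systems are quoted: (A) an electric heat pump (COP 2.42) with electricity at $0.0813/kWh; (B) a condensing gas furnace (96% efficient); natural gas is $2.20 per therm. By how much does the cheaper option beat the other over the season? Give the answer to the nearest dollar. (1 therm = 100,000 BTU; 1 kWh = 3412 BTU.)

Heat load = 777 therm × 100,000 = 77,700,000 BTU
Gas: input = 77,700,000 / 0.96 = 80,937,500 BTU = 809.4 therm → 809.4 × $2.20 = $1,780.63
Heat pump: 77,700,000 BTU / 3412 = 22,770 kWh heat; / 2.42 = 9,410 kWh in → × $0.0813 = $765.05
Difference = |$1,780.63 − $765.05| = $1,015.58 ≈ $1016

$1016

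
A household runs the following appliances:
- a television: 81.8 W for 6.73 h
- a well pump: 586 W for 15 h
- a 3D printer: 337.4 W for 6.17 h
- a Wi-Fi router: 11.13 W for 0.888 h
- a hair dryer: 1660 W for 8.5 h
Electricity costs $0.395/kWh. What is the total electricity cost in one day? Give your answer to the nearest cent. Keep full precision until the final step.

television: 81.8 W × 6.73 h = 551 Wh = 0.5505 kWh
well pump: 586 W × 15 h = 8,790 Wh = 8.79 kWh
3D printer: 337.4 W × 6.17 h = 2,082 Wh = 2.082 kWh
Wi-Fi router: 11.13 W × 0.888 h = 10 Wh = 0.009883 kWh
hair dryer: 1660 W × 8.5 h = 14,110 Wh = 14.11 kWh
Total energy = 0.5505 + 8.79 + 2.082 + 0.009883 + 14.11 = 25.54 kWh
Cost = 25.54 kWh × $0.395 = $10.09

$10.09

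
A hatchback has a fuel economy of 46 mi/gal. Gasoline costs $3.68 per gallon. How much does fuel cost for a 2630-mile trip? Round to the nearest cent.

Fuel = 2630 mi / 46 mpg = 57.17 gal
Cost = 57.17 gal × $3.68/gal = $210.40

$210.40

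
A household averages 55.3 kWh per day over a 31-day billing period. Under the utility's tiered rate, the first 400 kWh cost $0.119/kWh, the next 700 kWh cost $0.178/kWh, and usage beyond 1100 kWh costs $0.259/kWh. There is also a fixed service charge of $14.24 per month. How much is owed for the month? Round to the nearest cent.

$345.54

Usage = 55.3 kWh/day × 31 days = 1714.3 kWh
First 400 kWh × $0.119 = $47.60
Next 700 kWh × $0.178 = $124.60
Remaining 614.3 kWh × $0.259 = $159.10
Energy charge = $331.30; + service $14.24 = $345.54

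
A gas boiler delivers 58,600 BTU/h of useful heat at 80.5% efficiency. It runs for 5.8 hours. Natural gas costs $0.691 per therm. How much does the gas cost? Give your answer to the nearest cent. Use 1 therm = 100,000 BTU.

$2.92

Heat delivered = 58,600 BTU/h × 5.8 h = 339,880 BTU
Gas input = 339,880 / 0.805 = 422,211 BTU
= 422,211 / 100,000 = 4.222 therm
Cost = 4.222 × $0.691/therm = $2.92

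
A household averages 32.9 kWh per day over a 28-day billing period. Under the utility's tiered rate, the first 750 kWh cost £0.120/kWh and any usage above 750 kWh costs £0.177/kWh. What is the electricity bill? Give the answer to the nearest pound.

£120

Usage = 32.9 kWh/day × 28 days = 921.2 kWh
First 750 kWh × £0.120 = £90.00
Remaining 171.2 kWh × £0.177 = £30.30
Total = £120.30 ≈ £120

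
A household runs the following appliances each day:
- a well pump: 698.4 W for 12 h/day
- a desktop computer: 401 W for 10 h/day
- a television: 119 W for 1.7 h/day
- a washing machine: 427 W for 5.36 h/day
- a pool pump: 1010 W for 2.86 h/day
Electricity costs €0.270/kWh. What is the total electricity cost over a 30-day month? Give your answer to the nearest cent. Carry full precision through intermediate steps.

€143.94

well pump: 698.4 W × 12 h × 30 d = 251,424 Wh = 251.4 kWh
desktop computer: 401 W × 10 h × 30 d = 120,300 Wh = 120.3 kWh
television: 119 W × 1.7 h × 30 d = 6,069 Wh = 6.069 kWh
washing machine: 427 W × 5.36 h × 30 d = 68,662 Wh = 68.66 kWh
pool pump: 1010 W × 2.86 h × 30 d = 86,658 Wh = 86.66 kWh
Total energy = 251.4 + 120.3 + 6.069 + 68.66 + 86.66 = 533.1 kWh
Cost = 533.1 kWh × €0.270 = €143.94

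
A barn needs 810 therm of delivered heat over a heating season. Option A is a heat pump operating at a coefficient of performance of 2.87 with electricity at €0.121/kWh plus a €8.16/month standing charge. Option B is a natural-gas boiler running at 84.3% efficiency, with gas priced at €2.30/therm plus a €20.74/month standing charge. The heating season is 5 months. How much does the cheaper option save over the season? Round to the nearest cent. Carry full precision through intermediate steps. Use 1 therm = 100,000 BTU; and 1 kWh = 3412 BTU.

€1271.99

Heat load = 810 therm × 100,000 = 81,000,000 BTU
Gas: input = 81,000,000 / 0.843 = 96,085,409 BTU = 960.9 therm → 960.9 × €2.30 = €2,209.96; + 5 × €20.74 standing = €2,313.66
Heat pump: 81,000,000 BTU / 3412 = 23,740 kWh heat; / 2.87 = 8,272 kWh in → × €0.121 = €1,000.87; + 5 × €8.16 standing = €1,041.67
Difference = |€2,313.66 − €1,041.67| = €1,271.99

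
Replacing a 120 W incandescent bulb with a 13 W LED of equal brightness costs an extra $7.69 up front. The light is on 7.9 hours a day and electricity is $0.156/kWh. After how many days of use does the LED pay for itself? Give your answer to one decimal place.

Power saved = 120 − 13 = 107 W
Daily energy saved = 107 W × 7.9 h = 845.3 Wh = 0.8453 kWh
Daily savings = 0.8453 × $0.156 = $0.1319
Payback = $7.69 / $0.1319 per day = 58.32 days

58.3 days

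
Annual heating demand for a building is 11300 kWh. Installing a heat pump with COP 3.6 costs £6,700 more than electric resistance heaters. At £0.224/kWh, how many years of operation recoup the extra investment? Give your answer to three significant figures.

Resistance: 11300 kWh × £0.224 = £2,531.20/yr
Heat pump: 11300 / 3.6 = 3139 kWh in → × £0.224 = £703.11/yr
Annual savings = £1,828.09
Payback = £6,700 / £1,828.09 = 3.67 years

3.67 years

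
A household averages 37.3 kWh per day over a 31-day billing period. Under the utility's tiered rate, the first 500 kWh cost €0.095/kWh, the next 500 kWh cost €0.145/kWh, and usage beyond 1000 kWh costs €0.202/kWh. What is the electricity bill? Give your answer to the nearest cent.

€151.57

Usage = 37.3 kWh/day × 31 days = 1156.3 kWh
First 500 kWh × €0.095 = €47.50
Next 500 kWh × €0.145 = €72.50
Remaining 156.3 kWh × €0.202 = €31.57
Total = €151.57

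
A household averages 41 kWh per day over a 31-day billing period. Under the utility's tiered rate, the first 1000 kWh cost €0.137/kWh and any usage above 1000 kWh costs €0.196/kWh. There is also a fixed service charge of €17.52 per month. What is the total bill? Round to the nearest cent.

Usage = 41 kWh/day × 31 days = 1271 kWh
First 1000 kWh × €0.137 = €137.00
Remaining 271 kWh × €0.196 = €53.12
Energy charge = €190.12; + service €17.52 = €207.64

€207.64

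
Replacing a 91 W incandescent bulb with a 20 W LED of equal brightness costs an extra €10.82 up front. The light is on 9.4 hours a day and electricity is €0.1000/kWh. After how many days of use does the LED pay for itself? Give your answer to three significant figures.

162 days

Power saved = 91 − 20 = 71 W
Daily energy saved = 71 W × 9.4 h = 667.4 Wh = 0.6674 kWh
Daily savings = 0.6674 × €0.1000 = €0.0667
Payback = €10.82 / €0.0667 per day = 162.1 days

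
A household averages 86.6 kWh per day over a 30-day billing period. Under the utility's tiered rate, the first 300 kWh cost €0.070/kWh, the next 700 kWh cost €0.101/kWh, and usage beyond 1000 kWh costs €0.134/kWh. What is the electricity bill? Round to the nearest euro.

€306

Usage = 86.6 kWh/day × 30 days = 2598 kWh
First 300 kWh × €0.070 = €21.00
Next 700 kWh × €0.101 = €70.70
Remaining 1598 kWh × €0.134 = €214.13
Total = €305.83 ≈ €306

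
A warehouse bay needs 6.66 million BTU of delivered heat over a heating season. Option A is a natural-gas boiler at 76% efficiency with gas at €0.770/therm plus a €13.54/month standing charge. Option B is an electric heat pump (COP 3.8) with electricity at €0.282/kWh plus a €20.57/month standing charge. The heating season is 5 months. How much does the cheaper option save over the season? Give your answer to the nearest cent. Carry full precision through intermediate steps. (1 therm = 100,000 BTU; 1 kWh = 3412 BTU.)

Heat load = 6.66 × 10⁶ BTU = 6,660,000 BTU
Gas: input = 6,660,000 / 0.76 = 8,763,158 BTU = 87.63 therm → 87.63 × €0.770 = €67.48; + 5 × €13.54 standing = €135.18
Heat pump: 6,660,000 BTU / 3412 = 1,952 kWh heat; / 3.8 = 513.7 kWh in → × €0.282 = €144.85; + 5 × €20.57 standing = €247.70
Difference = |€135.18 − €247.70| = €112.53

€112.53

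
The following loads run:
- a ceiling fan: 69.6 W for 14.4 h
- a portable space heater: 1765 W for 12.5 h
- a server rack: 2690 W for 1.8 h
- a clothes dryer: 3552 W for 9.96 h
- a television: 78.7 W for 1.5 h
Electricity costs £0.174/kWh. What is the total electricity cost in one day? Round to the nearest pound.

ceiling fan: 69.6 W × 14.4 h = 1,002 Wh = 1.002 kWh
portable space heater: 1765 W × 12.5 h = 22,062 Wh = 22.06 kWh
server rack: 2690 W × 1.8 h = 4,842 Wh = 4.842 kWh
clothes dryer: 3552 W × 9.96 h = 35,378 Wh = 35.38 kWh
television: 78.7 W × 1.5 h = 118 Wh = 0.1181 kWh
Total energy = 1.002 + 22.06 + 4.842 + 35.38 + 0.1181 = 63.4 kWh
Cost = 63.4 kWh × £0.174 = £11.03 ≈ £11

£11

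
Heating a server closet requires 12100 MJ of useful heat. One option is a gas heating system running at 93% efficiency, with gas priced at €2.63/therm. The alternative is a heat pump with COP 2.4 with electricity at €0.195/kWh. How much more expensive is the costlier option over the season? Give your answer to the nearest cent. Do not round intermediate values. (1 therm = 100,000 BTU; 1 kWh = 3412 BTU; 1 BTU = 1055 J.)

Heat load = 12100 MJ = 12,100,000,000 J / 1055 = 11,469,194 BTU
Gas: input = 11,469,194 / 0.93 = 12,332,467 BTU = 123.3 therm → 123.3 × €2.63 = €324.34
Heat pump: 11,469,194 BTU / 3412 = 3,361 kWh heat; / 2.4 = 1,401 kWh in → × €0.195 = €273.12
Difference = |€324.34 − €273.12| = €51.23

€51.23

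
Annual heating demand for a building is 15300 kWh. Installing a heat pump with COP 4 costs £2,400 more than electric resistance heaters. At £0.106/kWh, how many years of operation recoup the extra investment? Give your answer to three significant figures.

1.97 years

Resistance: 15300 kWh × £0.106 = £1,621.80/yr
Heat pump: 15300 / 4 = 3825 kWh in → × £0.106 = £405.45/yr
Annual savings = £1,216.35
Payback = £2,400 / £1,216.35 = 1.97 years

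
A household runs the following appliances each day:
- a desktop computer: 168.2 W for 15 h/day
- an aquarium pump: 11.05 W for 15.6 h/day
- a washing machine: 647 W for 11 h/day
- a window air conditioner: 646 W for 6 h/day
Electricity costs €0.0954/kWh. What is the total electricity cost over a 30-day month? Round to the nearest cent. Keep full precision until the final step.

€39.18

desktop computer: 168.2 W × 15 h × 30 d = 75,690 Wh = 75.69 kWh
aquarium pump: 11.05 W × 15.6 h × 30 d = 5,171 Wh = 5.171 kWh
washing machine: 647 W × 11 h × 30 d = 213,510 Wh = 213.5 kWh
window air conditioner: 646 W × 6 h × 30 d = 116,280 Wh = 116.3 kWh
Total energy = 75.69 + 5.171 + 213.5 + 116.3 = 410.7 kWh
Cost = 410.7 kWh × €0.0954 = €39.18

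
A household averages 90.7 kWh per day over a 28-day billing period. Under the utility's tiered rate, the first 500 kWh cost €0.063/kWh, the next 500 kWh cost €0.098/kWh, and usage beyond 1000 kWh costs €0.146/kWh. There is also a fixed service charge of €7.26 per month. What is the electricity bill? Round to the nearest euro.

€313

Usage = 90.7 kWh/day × 28 days = 2539.6 kWh
First 500 kWh × €0.063 = €31.50
Next 500 kWh × €0.098 = €49.00
Remaining 1539.6 kWh × €0.146 = €224.78
Energy charge = €305.28; + service €7.26 = €312.54 ≈ €313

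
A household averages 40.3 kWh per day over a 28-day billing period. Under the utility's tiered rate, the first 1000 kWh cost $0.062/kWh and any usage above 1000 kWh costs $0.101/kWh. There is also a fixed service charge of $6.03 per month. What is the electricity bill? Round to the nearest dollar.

$81

Usage = 40.3 kWh/day × 28 days = 1128.4 kWh
First 1000 kWh × $0.062 = $62.00
Remaining 128.4 kWh × $0.101 = $12.97
Energy charge = $74.97; + service $6.03 = $81.00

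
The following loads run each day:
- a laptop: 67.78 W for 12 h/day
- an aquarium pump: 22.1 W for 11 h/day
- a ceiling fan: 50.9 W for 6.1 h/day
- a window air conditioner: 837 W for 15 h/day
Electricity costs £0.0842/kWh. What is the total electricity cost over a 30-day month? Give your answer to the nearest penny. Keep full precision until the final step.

laptop: 67.78 W × 12 h × 30 d = 24,401 Wh = 24.4 kWh
aquarium pump: 22.1 W × 11 h × 30 d = 7,293 Wh = 7.293 kWh
ceiling fan: 50.9 W × 6.1 h × 30 d = 9,315 Wh = 9.315 kWh
window air conditioner: 837 W × 15 h × 30 d = 376,650 Wh = 376.6 kWh
Total energy = 24.4 + 7.293 + 9.315 + 376.6 = 417.7 kWh
Cost = 417.7 kWh × £0.0842 = £35.17

£35.17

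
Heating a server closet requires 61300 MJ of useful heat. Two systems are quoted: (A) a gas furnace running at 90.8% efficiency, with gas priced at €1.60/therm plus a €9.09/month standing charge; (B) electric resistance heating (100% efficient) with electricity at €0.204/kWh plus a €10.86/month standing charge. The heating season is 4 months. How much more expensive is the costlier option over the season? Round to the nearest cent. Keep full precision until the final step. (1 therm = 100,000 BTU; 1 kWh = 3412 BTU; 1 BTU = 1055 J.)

€2457.21

Heat load = 61300 MJ = 61,300,000,000 J / 1055 = 58,104,265 BTU
Gas: input = 58,104,265 / 0.908 = 63,991,482 BTU = 639.9 therm → 639.9 × €1.60 = €1,023.86; + 4 × €9.09 standing = €1,060.22
Electric: 58,104,265 BTU / 3412 = 17,030 kWh → × €0.204 = €3,473.99; + 4 × €10.86 standing = €3,517.43
Difference = |€1,060.22 − €3,517.43| = €2,457.21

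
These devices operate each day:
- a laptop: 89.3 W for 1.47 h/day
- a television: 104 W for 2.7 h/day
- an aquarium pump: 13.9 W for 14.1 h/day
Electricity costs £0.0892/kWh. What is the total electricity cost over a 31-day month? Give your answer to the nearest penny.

laptop: 89.3 W × 1.47 h × 31 d = 4,069 Wh = 4.069 kWh
television: 104 W × 2.7 h × 31 d = 8,705 Wh = 8.705 kWh
aquarium pump: 13.9 W × 14.1 h × 31 d = 6,076 Wh = 6.076 kWh
Total energy = 4.069 + 8.705 + 6.076 = 18.85 kWh
Cost = 18.85 kWh × £0.0892 = £1.68

£1.68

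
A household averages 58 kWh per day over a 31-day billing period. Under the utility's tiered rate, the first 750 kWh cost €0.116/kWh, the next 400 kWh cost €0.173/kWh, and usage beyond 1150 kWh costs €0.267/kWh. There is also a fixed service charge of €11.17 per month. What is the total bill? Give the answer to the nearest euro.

Usage = 58 kWh/day × 31 days = 1798 kWh
First 750 kWh × €0.116 = €87.00
Next 400 kWh × €0.173 = €69.20
Remaining 648 kWh × €0.267 = €173.02
Energy charge = €329.22; + service €11.17 = €340.39 ≈ €340

€340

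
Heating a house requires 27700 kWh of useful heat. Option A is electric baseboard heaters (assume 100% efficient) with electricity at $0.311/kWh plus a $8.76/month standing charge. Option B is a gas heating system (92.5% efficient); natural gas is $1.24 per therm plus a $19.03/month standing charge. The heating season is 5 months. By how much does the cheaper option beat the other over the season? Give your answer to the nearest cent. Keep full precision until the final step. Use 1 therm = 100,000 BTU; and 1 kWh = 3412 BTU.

Heat load = 27700 kWh × 3412 = 94,512,400 BTU
Gas: input = 94,512,400 / 0.925 = 102,175,568 BTU = 1,022 therm → 1,022 × $1.24 = $1,266.98; + 5 × $19.03 standing = $1,362.13
Electric: 94,512,400 BTU / 3412 = 27,700 kWh → × $0.311 = $8,614.70; + 5 × $8.76 standing = $8,658.50
Difference = |$1,362.13 − $8,658.50| = $7,296.37

$7296.37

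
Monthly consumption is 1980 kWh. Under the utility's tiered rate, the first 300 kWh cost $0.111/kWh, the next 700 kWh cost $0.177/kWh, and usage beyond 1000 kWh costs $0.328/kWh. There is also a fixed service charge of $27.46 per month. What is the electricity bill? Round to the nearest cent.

$506.10

First 300 kWh × $0.111 = $33.30
Next 700 kWh × $0.177 = $123.90
Remaining 980 kWh × $0.328 = $321.44
Energy charge = $478.64; + service $27.46 = $506.10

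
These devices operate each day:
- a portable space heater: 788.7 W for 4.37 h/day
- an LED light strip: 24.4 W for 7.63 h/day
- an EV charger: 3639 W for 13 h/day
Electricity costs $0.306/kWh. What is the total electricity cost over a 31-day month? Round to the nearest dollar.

$483

portable space heater: 788.7 W × 4.37 h × 31 d = 106,845 Wh = 106.8 kWh
LED light strip: 24.4 W × 7.63 h × 31 d = 5,771 Wh = 5.771 kWh
EV charger: 3639 W × 13 h × 31 d = 1,466,517 Wh = 1,467 kWh
Total energy = 106.8 + 5.771 + 1,467 = 1,579 kWh
Cost = 1,579 kWh × $0.306 = $483.21 ≈ $483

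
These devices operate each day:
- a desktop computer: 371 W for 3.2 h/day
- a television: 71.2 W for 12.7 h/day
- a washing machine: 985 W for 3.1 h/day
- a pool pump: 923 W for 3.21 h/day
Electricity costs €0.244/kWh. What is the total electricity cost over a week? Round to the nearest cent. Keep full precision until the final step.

desktop computer: 371 W × 3.2 h × 7 d = 8,310 Wh = 8.31 kWh
television: 71.2 W × 12.7 h × 7 d = 6,330 Wh = 6.33 kWh
washing machine: 985 W × 3.1 h × 7 d = 21,374 Wh = 21.37 kWh
pool pump: 923 W × 3.21 h × 7 d = 20,740 Wh = 20.74 kWh
Total energy = 8.31 + 6.33 + 21.37 + 20.74 = 56.75 kWh
Cost = 56.75 kWh × €0.244 = €13.85

€13.85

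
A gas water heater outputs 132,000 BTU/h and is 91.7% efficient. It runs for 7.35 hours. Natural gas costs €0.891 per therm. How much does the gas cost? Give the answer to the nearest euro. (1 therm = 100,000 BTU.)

Heat delivered = 132,000 BTU/h × 7.35 h = 970,200 BTU
Gas input = 970,200 / 0.917 = 1,058,015 BTU
= 1,058,015 / 100,000 = 10.58 therm
Cost = 10.58 × €0.891/therm = €9.43 ≈ €9

€9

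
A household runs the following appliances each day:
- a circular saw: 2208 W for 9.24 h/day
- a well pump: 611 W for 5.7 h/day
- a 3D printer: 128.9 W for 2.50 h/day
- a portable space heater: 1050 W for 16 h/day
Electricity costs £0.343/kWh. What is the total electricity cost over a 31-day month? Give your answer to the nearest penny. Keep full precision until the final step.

circular saw: 2208 W × 9.24 h × 31 d = 632,460 Wh = 632.5 kWh
well pump: 611 W × 5.7 h × 31 d = 107,964 Wh = 108 kWh
3D printer: 128.9 W × 2.50 h × 31 d = 9,990 Wh = 9.99 kWh
portable space heater: 1050 W × 16 h × 31 d = 520,800 Wh = 520.8 kWh
Total energy = 632.5 + 108 + 9.99 + 520.8 = 1,271 kWh
Cost = 1,271 kWh × £0.343 = £436.03

£436.03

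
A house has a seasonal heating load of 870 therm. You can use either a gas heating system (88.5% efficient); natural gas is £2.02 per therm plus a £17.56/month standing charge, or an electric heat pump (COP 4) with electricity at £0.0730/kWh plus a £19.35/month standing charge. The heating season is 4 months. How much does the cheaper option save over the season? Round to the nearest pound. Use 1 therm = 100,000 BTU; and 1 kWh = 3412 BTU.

Heat load = 870 therm × 100,000 = 87,000,000 BTU
Gas: input = 87,000,000 / 0.885 = 98,305,085 BTU = 983.1 therm → 983.1 × £2.02 = £1,985.76; + 4 × £17.56 standing = £2,056.00
Heat pump: 87,000,000 BTU / 3412 = 25,500 kWh heat; / 4 = 6,375 kWh in → × £0.0730 = £465.34; + 4 × £19.35 standing = £542.74
Difference = |£2,056.00 − £542.74| = £1,513.26 ≈ £1513

£1513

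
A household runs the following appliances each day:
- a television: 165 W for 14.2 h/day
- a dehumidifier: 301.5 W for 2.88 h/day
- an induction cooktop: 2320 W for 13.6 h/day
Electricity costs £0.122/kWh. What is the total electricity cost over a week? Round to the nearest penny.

television: 165 W × 14.2 h × 7 d = 16,401 Wh = 16.4 kWh
dehumidifier: 301.5 W × 2.88 h × 7 d = 6,078 Wh = 6.078 kWh
induction cooktop: 2320 W × 13.6 h × 7 d = 220,864 Wh = 220.9 kWh
Total energy = 16.4 + 6.078 + 220.9 = 243.3 kWh
Cost = 243.3 kWh × £0.122 = £29.69

£29.69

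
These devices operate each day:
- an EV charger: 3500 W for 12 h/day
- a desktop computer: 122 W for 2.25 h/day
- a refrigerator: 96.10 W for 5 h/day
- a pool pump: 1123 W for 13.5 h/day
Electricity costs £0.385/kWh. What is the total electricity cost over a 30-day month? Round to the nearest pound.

£669

EV charger: 3500 W × 12 h × 30 d = 1,260,000 Wh = 1,260 kWh
desktop computer: 122 W × 2.25 h × 30 d = 8,235 Wh = 8.235 kWh
refrigerator: 96.10 W × 5 h × 30 d = 14,415 Wh = 14.41 kWh
pool pump: 1123 W × 13.5 h × 30 d = 454,815 Wh = 454.8 kWh
Total energy = 1,260 + 8.235 + 14.41 + 454.8 = 1,737 kWh
Cost = 1,737 kWh × £0.385 = £668.92 ≈ £669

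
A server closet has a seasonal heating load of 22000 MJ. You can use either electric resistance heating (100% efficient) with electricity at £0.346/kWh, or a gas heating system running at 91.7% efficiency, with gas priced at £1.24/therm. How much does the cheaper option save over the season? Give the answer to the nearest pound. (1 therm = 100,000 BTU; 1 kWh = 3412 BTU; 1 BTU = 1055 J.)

£1833

Heat load = 22000 MJ = 22,000,000,000 J / 1055 = 20,853,081 BTU
Gas: input = 20,853,081 / 0.917 = 22,740,546 BTU = 227.4 therm → 227.4 × £1.24 = £281.98
Electric: 20,853,081 BTU / 3412 = 6,112 kWh → × £0.346 = £2,114.64
Difference = |£281.98 − £2,114.64| = £1,832.66 ≈ £1833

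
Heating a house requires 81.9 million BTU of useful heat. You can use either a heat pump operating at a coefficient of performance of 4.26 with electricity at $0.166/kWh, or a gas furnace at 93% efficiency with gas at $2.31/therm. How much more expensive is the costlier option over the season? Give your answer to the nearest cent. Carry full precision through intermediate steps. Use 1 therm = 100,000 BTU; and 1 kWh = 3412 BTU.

$1098.94

Heat load = 81.9 × 10⁶ BTU = 81,900,000 BTU
Gas: input = 81,900,000 / 0.93 = 88,064,516 BTU = 880.6 therm → 880.6 × $2.31 = $2,034.29
Heat pump: 81,900,000 BTU / 3412 = 24,000 kWh heat; / 4.26 = 5,635 kWh in → × $0.166 = $935.35
Difference = |$2,034.29 − $935.35| = $1,098.94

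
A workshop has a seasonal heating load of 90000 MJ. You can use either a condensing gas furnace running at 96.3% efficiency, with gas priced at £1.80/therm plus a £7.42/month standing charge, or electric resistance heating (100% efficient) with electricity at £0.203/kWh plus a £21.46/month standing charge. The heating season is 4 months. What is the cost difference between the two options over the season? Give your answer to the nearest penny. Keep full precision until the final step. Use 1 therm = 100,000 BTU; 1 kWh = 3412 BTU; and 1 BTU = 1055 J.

Heat load = 90000 MJ = 90,000,000,000 J / 1055 = 85,308,057 BTU
Gas: input = 85,308,057 / 0.963 = 88,585,729 BTU = 885.9 therm → 885.9 × £1.80 = £1,594.54; + 4 × £7.42 standing = £1,624.22
Electric: 85,308,057 BTU / 3412 = 25,000 kWh → × £0.203 = £5,075.48; + 4 × £21.46 standing = £5,161.32
Difference = |£1,624.22 − £5,161.32| = £3,537.10

£3537.10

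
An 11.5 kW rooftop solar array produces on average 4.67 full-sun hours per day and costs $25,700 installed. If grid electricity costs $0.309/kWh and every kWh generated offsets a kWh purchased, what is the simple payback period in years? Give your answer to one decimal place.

4.2 years

Daily generation = 11.5 kW × 4.67 h = 53.7 kWh
Annual generation = 53.7 × 365 = 19602 kWh
Annual savings = 19602 × $0.309 = $6,057.12
Payback = $25,700 / $6,057.12 = 4.24 years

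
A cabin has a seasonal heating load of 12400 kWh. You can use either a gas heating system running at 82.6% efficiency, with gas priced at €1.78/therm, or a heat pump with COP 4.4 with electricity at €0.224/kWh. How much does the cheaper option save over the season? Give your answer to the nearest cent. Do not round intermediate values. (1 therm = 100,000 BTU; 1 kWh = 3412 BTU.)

€280.47

Heat load = 12400 kWh × 3412 = 42,308,800 BTU
Gas: input = 42,308,800 / 0.826 = 51,221,308 BTU = 512.2 therm → 512.2 × €1.78 = €911.74
Heat pump: 42,308,800 BTU / 3412 = 12,400 kWh heat; / 4.4 = 2,818 kWh in → × €0.224 = €631.27
Difference = |€911.74 − €631.27| = €280.47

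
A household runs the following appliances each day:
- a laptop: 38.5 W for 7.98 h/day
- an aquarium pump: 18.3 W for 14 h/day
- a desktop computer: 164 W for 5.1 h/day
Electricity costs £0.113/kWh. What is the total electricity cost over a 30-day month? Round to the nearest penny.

laptop: 38.5 W × 7.98 h × 30 d = 9,217 Wh = 9.217 kWh
aquarium pump: 18.3 W × 14 h × 30 d = 7,686 Wh = 7.686 kWh
desktop computer: 164 W × 5.1 h × 30 d = 25,092 Wh = 25.09 kWh
Total energy = 9.217 + 7.686 + 25.09 = 41.99 kWh
Cost = 41.99 kWh × £0.113 = £4.75

£4.75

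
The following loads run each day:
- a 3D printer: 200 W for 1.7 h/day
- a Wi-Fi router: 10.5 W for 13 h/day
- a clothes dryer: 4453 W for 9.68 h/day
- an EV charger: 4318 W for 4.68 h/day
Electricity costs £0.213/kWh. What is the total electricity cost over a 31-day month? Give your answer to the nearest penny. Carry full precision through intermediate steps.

3D printer: 200 W × 1.7 h × 31 d = 10,540 Wh = 10.54 kWh
Wi-Fi router: 10.5 W × 13 h × 31 d = 4,232 Wh = 4.231 kWh
clothes dryer: 4453 W × 9.68 h × 31 d = 1,336,256 Wh = 1,336 kWh
EV charger: 4318 W × 4.68 h × 31 d = 626,455 Wh = 626.5 kWh
Total energy = 10.54 + 4.231 + 1,336 + 626.5 = 1,977 kWh
Cost = 1,977 kWh × £0.213 = £421.20

£421.20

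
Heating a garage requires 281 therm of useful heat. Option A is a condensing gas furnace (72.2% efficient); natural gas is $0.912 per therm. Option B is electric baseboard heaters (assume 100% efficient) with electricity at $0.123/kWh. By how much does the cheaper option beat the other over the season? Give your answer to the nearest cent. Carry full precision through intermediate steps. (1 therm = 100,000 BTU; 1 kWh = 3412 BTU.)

$658.04

Heat load = 281 therm × 100,000 = 28,100,000 BTU
Gas: input = 28,100,000 / 0.722 = 38,919,668 BTU = 389.2 therm → 389.2 × $0.912 = $354.95
Electric: 28,100,000 BTU / 3412 = 8,236 kWh → × $0.123 = $1,012.98
Difference = |$354.95 − $1,012.98| = $658.04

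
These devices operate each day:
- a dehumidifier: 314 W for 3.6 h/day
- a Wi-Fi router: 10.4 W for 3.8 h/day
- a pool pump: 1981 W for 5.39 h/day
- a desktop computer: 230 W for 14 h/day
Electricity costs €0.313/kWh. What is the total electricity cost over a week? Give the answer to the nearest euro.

dehumidifier: 314 W × 3.6 h × 7 d = 7,913 Wh = 7.913 kWh
Wi-Fi router: 10.4 W × 3.8 h × 7 d = 277 Wh = 0.2766 kWh
pool pump: 1981 W × 5.39 h × 7 d = 74,743 Wh = 74.74 kWh
desktop computer: 230 W × 14 h × 7 d = 22,540 Wh = 22.54 kWh
Total energy = 7.913 + 0.2766 + 74.74 + 22.54 = 105.5 kWh
Cost = 105.5 kWh × €0.313 = €33.01 ≈ €33

€33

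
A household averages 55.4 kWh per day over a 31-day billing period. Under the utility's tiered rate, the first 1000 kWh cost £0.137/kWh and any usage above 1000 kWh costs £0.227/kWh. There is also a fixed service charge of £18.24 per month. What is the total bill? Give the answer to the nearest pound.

Usage = 55.4 kWh/day × 31 days = 1717.4 kWh
First 1000 kWh × £0.137 = £137.00
Remaining 717.4 kWh × £0.227 = £162.85
Energy charge = £299.85; + service £18.24 = £318.09 ≈ £318

£318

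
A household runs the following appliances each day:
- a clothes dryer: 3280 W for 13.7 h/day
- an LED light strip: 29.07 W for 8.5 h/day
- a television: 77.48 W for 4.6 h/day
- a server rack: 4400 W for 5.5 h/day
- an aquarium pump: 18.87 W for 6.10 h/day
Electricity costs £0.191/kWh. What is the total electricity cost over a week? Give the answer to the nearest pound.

£93

clothes dryer: 3280 W × 13.7 h × 7 d = 314,552 Wh = 314.6 kWh
LED light strip: 29.07 W × 8.5 h × 7 d = 1,730 Wh = 1.73 kWh
television: 77.48 W × 4.6 h × 7 d = 2,495 Wh = 2.495 kWh
server rack: 4400 W × 5.5 h × 7 d = 169,400 Wh = 169.4 kWh
aquarium pump: 18.87 W × 6.10 h × 7 d = 806 Wh = 0.8057 kWh
Total energy = 314.6 + 1.73 + 2.495 + 169.4 + 0.8057 = 489 kWh
Cost = 489 kWh × £0.191 = £93.40 ≈ £93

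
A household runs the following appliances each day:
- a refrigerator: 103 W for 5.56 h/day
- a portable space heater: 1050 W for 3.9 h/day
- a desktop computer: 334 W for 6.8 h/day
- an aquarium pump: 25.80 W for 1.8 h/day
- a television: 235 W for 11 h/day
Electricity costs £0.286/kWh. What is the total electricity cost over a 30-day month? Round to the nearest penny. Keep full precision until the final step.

refrigerator: 103 W × 5.56 h × 30 d = 17,180 Wh = 17.18 kWh
portable space heater: 1050 W × 3.9 h × 30 d = 122,850 Wh = 122.8 kWh
desktop computer: 334 W × 6.8 h × 30 d = 68,136 Wh = 68.14 kWh
aquarium pump: 25.80 W × 1.8 h × 30 d = 1,393 Wh = 1.393 kWh
television: 235 W × 11 h × 30 d = 77,550 Wh = 77.55 kWh
Total energy = 17.18 + 122.8 + 68.14 + 1.393 + 77.55 = 287.1 kWh
Cost = 287.1 kWh × £0.286 = £82.11

£82.11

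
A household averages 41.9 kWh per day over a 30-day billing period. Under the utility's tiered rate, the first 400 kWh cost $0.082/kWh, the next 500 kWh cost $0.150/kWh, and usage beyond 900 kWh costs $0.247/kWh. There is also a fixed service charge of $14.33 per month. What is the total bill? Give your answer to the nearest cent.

$210.31

Usage = 41.9 kWh/day × 30 days = 1257 kWh
First 400 kWh × $0.082 = $32.80
Next 500 kWh × $0.150 = $75.00
Remaining 357 kWh × $0.247 = $88.18
Energy charge = $195.98; + service $14.33 = $210.31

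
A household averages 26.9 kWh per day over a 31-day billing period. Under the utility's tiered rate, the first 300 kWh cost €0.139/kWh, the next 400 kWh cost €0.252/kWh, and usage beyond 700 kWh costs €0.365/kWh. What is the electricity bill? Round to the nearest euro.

€191

Usage = 26.9 kWh/day × 31 days = 833.9 kWh
First 300 kWh × €0.139 = €41.70
Next 400 kWh × €0.252 = €100.80
Remaining 133.9 kWh × €0.365 = €48.87
Total = €191.37 ≈ €191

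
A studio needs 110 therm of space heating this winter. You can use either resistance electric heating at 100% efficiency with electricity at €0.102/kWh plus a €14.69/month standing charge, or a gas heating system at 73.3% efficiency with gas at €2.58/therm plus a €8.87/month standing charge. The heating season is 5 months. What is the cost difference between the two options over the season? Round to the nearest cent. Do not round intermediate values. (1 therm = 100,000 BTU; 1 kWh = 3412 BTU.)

Heat load = 110 therm × 100,000 = 11,000,000 BTU
Gas: input = 11,000,000 / 0.733 = 15,006,821 BTU = 150.1 therm → 150.1 × €2.58 = €387.18; + 5 × €8.87 standing = €431.53
Electric: 11,000,000 BTU / 3412 = 3,224 kWh → × €0.102 = €328.84; + 5 × €14.69 standing = €402.29
Difference = |€431.53 − €402.29| = €29.24

€29.24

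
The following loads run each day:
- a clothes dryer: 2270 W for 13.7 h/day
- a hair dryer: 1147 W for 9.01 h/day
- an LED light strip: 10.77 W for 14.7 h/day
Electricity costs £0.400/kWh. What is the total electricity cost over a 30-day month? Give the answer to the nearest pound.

£499

clothes dryer: 2270 W × 13.7 h × 30 d = 932,970 Wh = 933 kWh
hair dryer: 1147 W × 9.01 h × 30 d = 310,034 Wh = 310 kWh
LED light strip: 10.77 W × 14.7 h × 30 d = 4,750 Wh = 4.75 kWh
Total energy = 933 + 310 + 4.75 = 1,248 kWh
Cost = 1,248 kWh × £0.400 = £499.10 ≈ £499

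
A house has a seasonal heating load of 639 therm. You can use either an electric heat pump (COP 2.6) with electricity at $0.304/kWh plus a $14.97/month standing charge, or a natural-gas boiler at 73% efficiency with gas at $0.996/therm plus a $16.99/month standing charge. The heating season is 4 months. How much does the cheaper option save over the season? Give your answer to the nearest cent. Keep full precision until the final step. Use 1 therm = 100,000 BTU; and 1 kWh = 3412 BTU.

$1309.82

Heat load = 639 therm × 100,000 = 63,900,000 BTU
Gas: input = 63,900,000 / 0.73 = 87,534,247 BTU = 875.3 therm → 875.3 × $0.996 = $871.84; + 4 × $16.99 standing = $939.80
Heat pump: 63,900,000 BTU / 3412 = 18,730 kWh heat; / 2.6 = 7,203 kWh in → × $0.304 = $2,189.74; + 4 × $14.97 standing = $2,249.62
Difference = |$939.80 − $2,249.62| = $1,309.82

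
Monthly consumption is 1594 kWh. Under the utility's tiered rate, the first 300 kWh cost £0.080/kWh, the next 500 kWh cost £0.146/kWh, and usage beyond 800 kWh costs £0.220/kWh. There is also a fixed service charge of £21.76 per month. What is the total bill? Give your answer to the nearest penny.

First 300 kWh × £0.080 = £24.00
Next 500 kWh × £0.146 = £73.00
Remaining 794 kWh × £0.220 = £174.68
Energy charge = £271.68; + service £21.76 = £293.44

£293.44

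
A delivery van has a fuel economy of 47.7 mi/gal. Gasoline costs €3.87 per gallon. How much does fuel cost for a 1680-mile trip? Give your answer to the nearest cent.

Fuel = 1680 mi / 47.7 mpg = 35.22 gal
Cost = 35.22 gal × €3.87/gal = €136.30

€136.30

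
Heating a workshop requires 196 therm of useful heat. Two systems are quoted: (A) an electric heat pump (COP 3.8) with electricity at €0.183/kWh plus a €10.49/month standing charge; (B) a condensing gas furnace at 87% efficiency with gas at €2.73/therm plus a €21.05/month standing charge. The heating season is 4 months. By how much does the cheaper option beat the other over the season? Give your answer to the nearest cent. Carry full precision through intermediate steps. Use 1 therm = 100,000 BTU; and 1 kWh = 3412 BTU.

€380.63

Heat load = 196 therm × 100,000 = 19,600,000 BTU
Gas: input = 19,600,000 / 0.87 = 22,528,736 BTU = 225.3 therm → 225.3 × €2.73 = €615.03; + 4 × €21.05 standing = €699.23
Heat pump: 19,600,000 BTU / 3412 = 5,744 kWh heat; / 3.8 = 1,512 kWh in → × €0.183 = €276.64; + 4 × €10.49 standing = €318.60
Difference = |€699.23 − €318.60| = €380.63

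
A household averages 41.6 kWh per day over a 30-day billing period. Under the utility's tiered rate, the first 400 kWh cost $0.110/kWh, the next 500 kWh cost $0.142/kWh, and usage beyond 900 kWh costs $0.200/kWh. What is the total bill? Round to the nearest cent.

$184.60

Usage = 41.6 kWh/day × 30 days = 1248 kWh
First 400 kWh × $0.110 = $44.00
Next 500 kWh × $0.142 = $71.00
Remaining 348 kWh × $0.200 = $69.60
Total = $184.60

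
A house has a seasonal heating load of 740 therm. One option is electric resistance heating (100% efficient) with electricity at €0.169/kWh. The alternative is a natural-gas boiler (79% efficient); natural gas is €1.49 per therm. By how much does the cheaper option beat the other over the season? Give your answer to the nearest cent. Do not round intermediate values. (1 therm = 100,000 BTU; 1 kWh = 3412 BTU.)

Heat load = 740 therm × 100,000 = 74,000,000 BTU
Gas: input = 74,000,000 / 0.79 = 93,670,886 BTU = 936.7 therm → 936.7 × €1.49 = €1,395.70
Electric: 74,000,000 BTU / 3412 = 21,690 kWh → × €0.169 = €3,665.30
Difference = |€1,395.70 − €3,665.30| = €2,269.60

€2269.60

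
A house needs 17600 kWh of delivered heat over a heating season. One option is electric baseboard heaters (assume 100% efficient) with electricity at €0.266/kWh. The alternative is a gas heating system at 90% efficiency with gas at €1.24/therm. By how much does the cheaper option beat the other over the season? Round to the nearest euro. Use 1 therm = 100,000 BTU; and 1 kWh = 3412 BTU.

Heat load = 17600 kWh × 3412 = 60,051,200 BTU
Gas: input = 60,051,200 / 0.900 = 66,723,556 BTU = 667.2 therm → 667.2 × €1.24 = €827.37
Electric: 60,051,200 BTU / 3412 = 17,600 kWh → × €0.266 = €4,681.60
Difference = |€827.37 − €4,681.60| = €3,854.23 ≈ €3854

€3854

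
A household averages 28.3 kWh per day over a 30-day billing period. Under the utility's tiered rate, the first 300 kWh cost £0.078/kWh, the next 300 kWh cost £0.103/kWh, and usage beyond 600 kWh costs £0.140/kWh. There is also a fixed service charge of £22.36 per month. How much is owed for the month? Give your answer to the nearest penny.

£111.52

Usage = 28.3 kWh/day × 30 days = 849 kWh
First 300 kWh × £0.078 = £23.40
Next 300 kWh × £0.103 = £30.90
Remaining 249 kWh × £0.140 = £34.86
Energy charge = £89.16; + service £22.36 = £111.52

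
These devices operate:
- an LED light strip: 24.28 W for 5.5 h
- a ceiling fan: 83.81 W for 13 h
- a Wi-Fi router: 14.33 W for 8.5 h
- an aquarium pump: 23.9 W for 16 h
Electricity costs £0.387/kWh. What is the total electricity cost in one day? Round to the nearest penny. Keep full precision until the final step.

£0.67

LED light strip: 24.28 W × 5.5 h = 134 Wh = 0.1335 kWh
ceiling fan: 83.81 W × 13 h = 1,090 Wh = 1.09 kWh
Wi-Fi router: 14.33 W × 8.5 h = 122 Wh = 0.1218 kWh
aquarium pump: 23.9 W × 16 h = 382 Wh = 0.3824 kWh
Total energy = 0.1335 + 1.09 + 0.1218 + 0.3824 = 1.727 kWh
Cost = 1.727 kWh × £0.387 = £0.67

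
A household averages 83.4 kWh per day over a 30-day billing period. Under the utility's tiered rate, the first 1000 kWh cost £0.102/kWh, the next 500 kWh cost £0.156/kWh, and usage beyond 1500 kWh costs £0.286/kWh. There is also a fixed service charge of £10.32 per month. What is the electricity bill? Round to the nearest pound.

Usage = 83.4 kWh/day × 30 days = 2502 kWh
First 1000 kWh × £0.102 = £102.00
Next 500 kWh × £0.156 = £78.00
Remaining 1002 kWh × £0.286 = £286.57
Energy charge = £466.57; + service £10.32 = £476.89 ≈ £477

£477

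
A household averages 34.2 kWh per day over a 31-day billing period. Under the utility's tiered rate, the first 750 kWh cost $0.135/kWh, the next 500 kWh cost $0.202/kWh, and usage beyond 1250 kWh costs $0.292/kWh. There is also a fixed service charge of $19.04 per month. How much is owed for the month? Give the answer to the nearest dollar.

Usage = 34.2 kWh/day × 31 days = 1060.2 kWh
First 750 kWh × $0.135 = $101.25
Next 310.2 kWh × $0.202 = $62.66
Remaining tier: 0 kWh (not reached)
Energy charge = $163.91; + service $19.04 = $182.95 ≈ $183

$183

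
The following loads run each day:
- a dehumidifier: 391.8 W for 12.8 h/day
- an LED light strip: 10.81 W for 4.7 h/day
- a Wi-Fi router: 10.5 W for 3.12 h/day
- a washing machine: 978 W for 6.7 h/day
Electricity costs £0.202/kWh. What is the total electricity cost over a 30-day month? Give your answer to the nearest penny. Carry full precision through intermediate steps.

£70.61

dehumidifier: 391.8 W × 12.8 h × 30 d = 150,451 Wh = 150.5 kWh
LED light strip: 10.81 W × 4.7 h × 30 d = 1,524 Wh = 1.524 kWh
Wi-Fi router: 10.5 W × 3.12 h × 30 d = 983 Wh = 0.9828 kWh
washing machine: 978 W × 6.7 h × 30 d = 196,578 Wh = 196.6 kWh
Total energy = 150.5 + 1.524 + 0.9828 + 196.6 = 349.5 kWh
Cost = 349.5 kWh × £0.202 = £70.61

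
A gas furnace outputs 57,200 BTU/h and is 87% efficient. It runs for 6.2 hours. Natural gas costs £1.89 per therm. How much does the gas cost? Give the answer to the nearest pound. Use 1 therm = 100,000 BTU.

£8

Heat delivered = 57,200 BTU/h × 6.2 h = 354,640 BTU
Gas input = 354,640 / 0.87 = 407,632 BTU
= 407,632 / 100,000 = 4.076 therm
Cost = 4.076 × £1.89/therm = £7.70 ≈ £8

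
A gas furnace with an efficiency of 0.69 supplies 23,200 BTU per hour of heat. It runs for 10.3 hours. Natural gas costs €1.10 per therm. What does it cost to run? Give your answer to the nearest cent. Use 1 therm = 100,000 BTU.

€3.81

Heat delivered = 23,200 BTU/h × 10.3 h = 238,960 BTU
Gas input = 238,960 / 0.69 = 346,319 BTU
= 346,319 / 100,000 = 3.463 therm
Cost = 3.463 × €1.10/therm = €3.81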